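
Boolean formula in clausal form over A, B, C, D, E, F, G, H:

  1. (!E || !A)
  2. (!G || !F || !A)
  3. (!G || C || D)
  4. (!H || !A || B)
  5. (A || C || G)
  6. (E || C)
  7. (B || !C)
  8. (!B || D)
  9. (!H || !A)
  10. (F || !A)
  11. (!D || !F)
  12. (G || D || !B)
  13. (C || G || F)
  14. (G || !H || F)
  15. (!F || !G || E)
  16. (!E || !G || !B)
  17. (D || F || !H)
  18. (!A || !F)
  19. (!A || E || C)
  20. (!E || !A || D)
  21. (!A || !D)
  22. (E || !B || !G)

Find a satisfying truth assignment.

A=F, B=T, C=T, D=T, E=F, F=F, G=F, H=F

Check each clause:
  1. (!E || !A) — !E is true.
  2. (!G || !F || !A) — !G is true.
  3. (C || !G || D) — !G is true.
  4. (B || !H || !A) — !H is true.
  5. (C || G || A) — C is true.
  6. (C || E) — C is true.
  7. (B || !C) — B is true.
  8. (D || !B) — D is true.
  9. (!A || !H) — !H is true.
  10. (!A || F) — !A is true.
  11. (!D || !F) — !F is true.
  12. (G || !B || D) — D is true.
  13. (C || G || F) — C is true.
  14. (!H || F || G) — !H is true.
  15. (E || !F || !G) — !G is true.
  16. (!E || !B || !G) — !G is true.
  17. (D || F || !H) — !H is true.
  18. (!F || !A) — !F is true.
  19. (C || E || !A) — C is true.
  20. (!E || D || !A) — !E is true.
  21. (!A || !D) — !A is true.
  22. (E || !G || !B) — !G is true.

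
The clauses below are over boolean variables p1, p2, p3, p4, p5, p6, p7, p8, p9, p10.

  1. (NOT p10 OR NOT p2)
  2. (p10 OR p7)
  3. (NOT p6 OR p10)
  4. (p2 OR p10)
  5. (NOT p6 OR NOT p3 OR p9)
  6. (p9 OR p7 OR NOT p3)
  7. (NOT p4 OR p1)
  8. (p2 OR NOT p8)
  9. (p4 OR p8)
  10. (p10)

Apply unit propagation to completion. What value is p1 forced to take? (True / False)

Unit clause (p10) sets p10 = True.
From (NOT p10 OR NOT p2) and p10 = True: p2 = False.
(p2 OR NOT p8): since p2 = False, the clause reduces to (NOT p8). p8 = False.
(p4 OR p8): since p8 = False, the clause reduces to (p4). p4 = True.
In (p1 OR NOT p4), NOT p4 is now false; p1 must hold, so p1 = True.

True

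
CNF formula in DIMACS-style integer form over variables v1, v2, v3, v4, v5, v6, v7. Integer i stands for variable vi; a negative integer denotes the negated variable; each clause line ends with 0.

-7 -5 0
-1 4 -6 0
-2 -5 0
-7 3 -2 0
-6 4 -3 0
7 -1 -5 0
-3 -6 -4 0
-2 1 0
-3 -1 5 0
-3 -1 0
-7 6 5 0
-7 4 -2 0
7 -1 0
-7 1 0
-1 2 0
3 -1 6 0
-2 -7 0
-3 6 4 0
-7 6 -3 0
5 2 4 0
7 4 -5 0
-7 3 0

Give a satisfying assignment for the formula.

Try v1 = False.
  then v2 is forced to False.
  then v7 is forced to False.
Branch on v3: take v3 = True.
Branch on v4: take v4 = True.
  then v6 is forced to False.
v5 is now unconstrained; take v5 = True.
Every clause has at least one true literal under this assignment.
Check each clause:
  1. (~v5 | ~v7) — ~v7 is true.
  2. (v4 | ~v6 | ~v1) — ~v6 is true.
  3. (~v2 | ~v5) — ~v2 is true.
  4. (~v2 | ~v7 | v3) — ~v7 is true.
  5. (v4 | ~v3 | ~v6) — ~v6 is true.
  6. (~v5 | v7 | ~v1) — ~v1 is true.
  7. (~v3 | ~v6 | ~v4) — ~v6 is true.
  8. (v1 | ~v2) — ~v2 is true.
  9. (~v1 | ~v3 | v5) — v5 is true.
  10. (~v1 | ~v3) — ~v1 is true.
  11. (v5 | v6 | ~v7) — ~v7 is true.
  12. (~v7 | v4 | ~v2) — ~v7 is true.
  13. (~v1 | v7) — ~v1 is true.
  14. (v1 | ~v7) — ~v7 is true.
  15. (v2 | ~v1) — ~v1 is true.
  16. (~v1 | v6 | v3) — v3 is true.
  17. (~v7 | ~v2) — ~v7 is true.
  18. (~v3 | v6 | v4) — v4 is true.
  19. (v6 | ~v3 | ~v7) — ~v7 is true.
  20. (v5 | v4 | v2) — v4 is true.
  21. (v4 | v7 | ~v5) — v4 is true.
  22. (v3 | ~v7) — ~v7 is true.

v1 = F, v2 = F, v3 = T, v4 = T, v5 = T, v6 = F, v7 = F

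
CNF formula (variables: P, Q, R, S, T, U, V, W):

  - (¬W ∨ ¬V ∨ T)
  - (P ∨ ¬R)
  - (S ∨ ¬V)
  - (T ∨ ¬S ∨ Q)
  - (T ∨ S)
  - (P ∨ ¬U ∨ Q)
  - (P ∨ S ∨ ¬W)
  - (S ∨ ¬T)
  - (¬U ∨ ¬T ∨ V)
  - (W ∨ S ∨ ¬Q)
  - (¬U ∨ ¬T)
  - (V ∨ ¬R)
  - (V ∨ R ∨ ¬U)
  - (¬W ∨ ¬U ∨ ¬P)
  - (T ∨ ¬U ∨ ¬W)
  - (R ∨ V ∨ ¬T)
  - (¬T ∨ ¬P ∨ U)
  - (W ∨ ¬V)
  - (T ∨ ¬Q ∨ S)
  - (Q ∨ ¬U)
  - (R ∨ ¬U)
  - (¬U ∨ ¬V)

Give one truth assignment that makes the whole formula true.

P = False, Q = True, R = False, S = True, T = False, U = False, V = False, W = True

Check each clause:
  1. (¬V ∨ T ∨ ¬W) — ¬V is true.
  2. (¬R ∨ P) — ¬R is true.
  3. (S ∨ ¬V) — ¬V is true.
  4. (Q ∨ ¬S ∨ T) — Q is true.
  5. (T ∨ S) — S is true.
  6. (¬U ∨ P ∨ Q) — Q is true.
  7. (P ∨ ¬W ∨ S) — S is true.
  8. (S ∨ ¬T) — ¬T is true.
  9. (V ∨ ¬T ∨ ¬U) — ¬U is true.
  10. (¬Q ∨ W ∨ S) — W is true.
  11. (¬U ∨ ¬T) — ¬U is true.
  12. (¬R ∨ V) — ¬R is true.
  13. (V ∨ R ∨ ¬U) — ¬U is true.
  14. (¬P ∨ ¬U ∨ ¬W) — ¬U is true.
  15. (¬U ∨ T ∨ ¬W) — ¬U is true.
  16. (V ∨ ¬T ∨ R) — ¬T is true.
  17. (¬T ∨ U ∨ ¬P) — ¬T is true.
  18. (¬V ∨ W) — W is true.
  19. (S ∨ T ∨ ¬Q) — S is true.
  20. (Q ∨ ¬U) — ¬U is true.
  21. (R ∨ ¬U) — ¬U is true.
  22. (¬V ∨ ¬U) — ¬V is true.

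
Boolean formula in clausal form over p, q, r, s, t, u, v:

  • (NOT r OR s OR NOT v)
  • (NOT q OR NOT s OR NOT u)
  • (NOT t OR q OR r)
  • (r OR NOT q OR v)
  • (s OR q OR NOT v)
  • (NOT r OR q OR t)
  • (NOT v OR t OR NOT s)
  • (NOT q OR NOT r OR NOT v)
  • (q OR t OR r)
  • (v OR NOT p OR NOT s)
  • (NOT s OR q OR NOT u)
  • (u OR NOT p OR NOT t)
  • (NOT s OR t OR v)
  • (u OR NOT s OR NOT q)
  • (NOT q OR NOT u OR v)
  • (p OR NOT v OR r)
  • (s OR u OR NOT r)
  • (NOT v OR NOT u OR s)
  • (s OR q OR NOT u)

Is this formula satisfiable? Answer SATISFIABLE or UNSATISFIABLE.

SATISFIABLE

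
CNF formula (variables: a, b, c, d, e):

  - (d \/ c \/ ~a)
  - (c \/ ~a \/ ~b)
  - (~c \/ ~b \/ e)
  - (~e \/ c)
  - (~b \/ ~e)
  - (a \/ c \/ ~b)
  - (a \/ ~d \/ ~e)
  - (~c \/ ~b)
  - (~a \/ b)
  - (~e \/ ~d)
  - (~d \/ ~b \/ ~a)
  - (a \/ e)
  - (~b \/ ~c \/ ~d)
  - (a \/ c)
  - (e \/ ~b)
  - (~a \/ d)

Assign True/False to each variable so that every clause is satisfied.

a = F, b = F, c = T, d = F, e = T

Try a = False.
  then e is forced to True.
  then c is forced to True.
  then b is forced to False.
  then d is forced to False.
Every clause has at least one true literal under this assignment.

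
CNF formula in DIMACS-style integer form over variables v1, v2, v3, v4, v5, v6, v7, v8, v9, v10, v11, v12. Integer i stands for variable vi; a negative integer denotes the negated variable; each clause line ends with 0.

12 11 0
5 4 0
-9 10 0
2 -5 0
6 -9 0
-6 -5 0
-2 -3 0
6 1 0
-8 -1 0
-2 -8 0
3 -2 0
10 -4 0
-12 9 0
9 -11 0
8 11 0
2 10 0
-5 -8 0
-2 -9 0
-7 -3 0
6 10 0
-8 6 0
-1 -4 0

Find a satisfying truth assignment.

v1=F, v2=F, v3=F, v4=T, v5=F, v6=T, v7=F, v8=T, v9=T, v10=T, v11=F, v12=T

Pure literal: v7 appears only negated; assign v7 = False.
Pure literal: v10 appears only positively; assign v10 = True.
Try v1 = False.
  then v6 is forced to True.
  then v5 is forced to False.
  then v4 is forced to True.
Branch on v2: take v2 = False.
The remaining clauses are satisfied by v3 = False, v8 = True, v9 = True, v11 = False, v12 = True.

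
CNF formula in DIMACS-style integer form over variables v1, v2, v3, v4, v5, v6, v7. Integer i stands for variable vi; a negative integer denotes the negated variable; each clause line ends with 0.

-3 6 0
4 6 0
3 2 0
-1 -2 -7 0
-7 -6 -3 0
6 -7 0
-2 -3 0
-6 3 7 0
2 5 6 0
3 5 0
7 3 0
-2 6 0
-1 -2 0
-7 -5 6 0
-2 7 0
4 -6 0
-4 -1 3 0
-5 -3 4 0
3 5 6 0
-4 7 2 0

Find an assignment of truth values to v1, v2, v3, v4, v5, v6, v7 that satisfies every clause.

v1=F, v2=T, v3=F, v4=T, v5=T, v6=T, v7=T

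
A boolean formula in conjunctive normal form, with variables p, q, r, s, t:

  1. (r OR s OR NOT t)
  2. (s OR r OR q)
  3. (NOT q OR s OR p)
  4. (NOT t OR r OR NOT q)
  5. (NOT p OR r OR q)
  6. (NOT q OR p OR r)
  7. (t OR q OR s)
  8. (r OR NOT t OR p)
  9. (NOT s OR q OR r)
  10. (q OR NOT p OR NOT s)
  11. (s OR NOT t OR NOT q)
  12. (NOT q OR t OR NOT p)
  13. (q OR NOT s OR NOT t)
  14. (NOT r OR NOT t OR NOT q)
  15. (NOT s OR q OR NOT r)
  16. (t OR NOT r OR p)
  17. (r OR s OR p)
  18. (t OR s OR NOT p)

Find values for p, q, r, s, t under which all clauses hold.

Branch on p: take p = True.
Branch on q: take q = False.
  then r is forced to True.
  then s is forced to False.
  then t is forced to True.
Every clause has at least one true literal under this assignment.

p=T, q=F, r=T, s=F, t=T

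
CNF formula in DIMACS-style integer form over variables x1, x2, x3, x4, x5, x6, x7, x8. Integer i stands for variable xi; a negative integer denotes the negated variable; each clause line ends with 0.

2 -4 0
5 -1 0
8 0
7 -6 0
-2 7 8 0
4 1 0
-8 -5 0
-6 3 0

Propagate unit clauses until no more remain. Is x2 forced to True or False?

True

(x8) is a unit clause: x8 = True.
From (¬x5 ∨ ¬x8) and x8 = True: x5 = False.
In (x5 ∨ ¬x1), x5 is now false; ¬x1 must hold, so x1 = False.
(x1 ∨ x4) with x1 = False leaves only x4, so x4 = True.
From (x2 ∨ ¬x4) and x4 = True: x2 = True.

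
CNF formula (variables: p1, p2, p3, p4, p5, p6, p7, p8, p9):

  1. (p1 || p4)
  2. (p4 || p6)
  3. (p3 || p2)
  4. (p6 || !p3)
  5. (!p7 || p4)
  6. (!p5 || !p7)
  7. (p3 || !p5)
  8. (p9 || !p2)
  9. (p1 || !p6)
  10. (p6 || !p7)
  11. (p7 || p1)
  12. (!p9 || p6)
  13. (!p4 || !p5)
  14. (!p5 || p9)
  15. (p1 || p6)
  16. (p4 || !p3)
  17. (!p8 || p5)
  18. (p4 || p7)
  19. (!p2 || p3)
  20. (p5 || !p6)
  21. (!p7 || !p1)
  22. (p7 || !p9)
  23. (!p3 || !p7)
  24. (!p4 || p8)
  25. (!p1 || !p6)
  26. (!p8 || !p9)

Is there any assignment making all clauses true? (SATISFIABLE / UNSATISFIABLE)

UNSATISFIABLE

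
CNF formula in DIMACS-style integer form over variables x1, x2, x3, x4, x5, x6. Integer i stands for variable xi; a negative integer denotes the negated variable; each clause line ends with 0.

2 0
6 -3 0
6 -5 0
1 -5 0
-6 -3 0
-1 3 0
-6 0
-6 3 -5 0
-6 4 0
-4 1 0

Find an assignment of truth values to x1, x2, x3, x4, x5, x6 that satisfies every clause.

x1=F, x2=T, x3=F, x4=F, x5=F, x6=F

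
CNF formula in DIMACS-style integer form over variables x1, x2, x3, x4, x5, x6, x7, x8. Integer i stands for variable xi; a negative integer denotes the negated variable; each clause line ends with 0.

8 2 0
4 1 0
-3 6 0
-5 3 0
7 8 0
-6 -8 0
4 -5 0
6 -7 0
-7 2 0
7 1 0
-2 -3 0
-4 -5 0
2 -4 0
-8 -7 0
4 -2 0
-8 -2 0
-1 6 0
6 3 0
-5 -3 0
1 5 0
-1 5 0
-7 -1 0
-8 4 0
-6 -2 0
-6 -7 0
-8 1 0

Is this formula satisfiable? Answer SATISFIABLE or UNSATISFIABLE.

UNSATISFIABLE

x1 = True:
  propagation gives x6=True, x8=False, x2=True; an empty clause results — contradiction.
x1 = False:
  propagation gives x4=True, x7=True, x6=True; an empty clause results — contradiction.
Every branch closes, so no satisfying assignment exists.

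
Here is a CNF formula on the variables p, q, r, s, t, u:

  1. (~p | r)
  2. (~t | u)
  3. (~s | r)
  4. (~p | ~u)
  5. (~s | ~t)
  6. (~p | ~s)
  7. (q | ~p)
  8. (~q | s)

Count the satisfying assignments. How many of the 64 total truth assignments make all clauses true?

10

Case analysis on p and s:
  p=T, s=T: a clause becomes empty — 0.
  p=T, s=F: a clause becomes empty — 0.
  p=F, s=T: remaining (q,r,t,u) ∈ {(F,T,F,F); (F,T,F,T); (T,T,F,F); (T,T,F,T)} — 4.
  p=F, s=F: r free; 3 ways for (q,t,u) × 2^1 = 6.
Total: 0 + 0 + 4 + 6 = 10.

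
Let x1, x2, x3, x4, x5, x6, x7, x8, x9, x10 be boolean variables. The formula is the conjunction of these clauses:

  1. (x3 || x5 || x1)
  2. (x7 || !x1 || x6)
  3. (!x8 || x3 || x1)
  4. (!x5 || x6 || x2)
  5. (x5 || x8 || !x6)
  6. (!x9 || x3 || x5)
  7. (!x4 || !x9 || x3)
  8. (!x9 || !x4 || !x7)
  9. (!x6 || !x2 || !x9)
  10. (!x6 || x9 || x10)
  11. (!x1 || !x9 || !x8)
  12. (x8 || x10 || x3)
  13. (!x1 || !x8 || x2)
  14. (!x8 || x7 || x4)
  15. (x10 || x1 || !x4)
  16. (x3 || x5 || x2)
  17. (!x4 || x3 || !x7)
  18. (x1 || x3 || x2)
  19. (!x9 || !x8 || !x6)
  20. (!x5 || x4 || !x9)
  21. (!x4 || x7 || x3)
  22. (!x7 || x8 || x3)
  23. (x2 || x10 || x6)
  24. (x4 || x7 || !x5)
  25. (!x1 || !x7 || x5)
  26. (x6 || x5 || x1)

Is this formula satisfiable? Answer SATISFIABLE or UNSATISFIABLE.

SATISFIABLE

Pure literal: x10 appears only positively; assign x10 = True.
Set x1 = True and propagate.
Branch on x2: take x2 = True.
For the remaining variables, x3 = False, x4 = False, x5 = True, x6 = True, x7 = True, x8 = True, x9 = False works.
Every clause has at least one true literal under this assignment.
So x1=T, x2=T, x3=F, x4=F, x5=T, x6=T, x7=T, x8=T, x9=F, x10=T is a satisfying assignment.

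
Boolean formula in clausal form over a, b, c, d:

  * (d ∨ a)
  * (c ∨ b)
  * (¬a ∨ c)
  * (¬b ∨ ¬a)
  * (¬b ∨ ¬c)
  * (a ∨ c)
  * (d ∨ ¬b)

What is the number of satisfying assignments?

3

Satisfying assignments:
  a=0 b=0 c=1 d=1
  a=1 b=0 c=1 d=0
  a=1 b=0 c=1 d=1
That's 3 in total.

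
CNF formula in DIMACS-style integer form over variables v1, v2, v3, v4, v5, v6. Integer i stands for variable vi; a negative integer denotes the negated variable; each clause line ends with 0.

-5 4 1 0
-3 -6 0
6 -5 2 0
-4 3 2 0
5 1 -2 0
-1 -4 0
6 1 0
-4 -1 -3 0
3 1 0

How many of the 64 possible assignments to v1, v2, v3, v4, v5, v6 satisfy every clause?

10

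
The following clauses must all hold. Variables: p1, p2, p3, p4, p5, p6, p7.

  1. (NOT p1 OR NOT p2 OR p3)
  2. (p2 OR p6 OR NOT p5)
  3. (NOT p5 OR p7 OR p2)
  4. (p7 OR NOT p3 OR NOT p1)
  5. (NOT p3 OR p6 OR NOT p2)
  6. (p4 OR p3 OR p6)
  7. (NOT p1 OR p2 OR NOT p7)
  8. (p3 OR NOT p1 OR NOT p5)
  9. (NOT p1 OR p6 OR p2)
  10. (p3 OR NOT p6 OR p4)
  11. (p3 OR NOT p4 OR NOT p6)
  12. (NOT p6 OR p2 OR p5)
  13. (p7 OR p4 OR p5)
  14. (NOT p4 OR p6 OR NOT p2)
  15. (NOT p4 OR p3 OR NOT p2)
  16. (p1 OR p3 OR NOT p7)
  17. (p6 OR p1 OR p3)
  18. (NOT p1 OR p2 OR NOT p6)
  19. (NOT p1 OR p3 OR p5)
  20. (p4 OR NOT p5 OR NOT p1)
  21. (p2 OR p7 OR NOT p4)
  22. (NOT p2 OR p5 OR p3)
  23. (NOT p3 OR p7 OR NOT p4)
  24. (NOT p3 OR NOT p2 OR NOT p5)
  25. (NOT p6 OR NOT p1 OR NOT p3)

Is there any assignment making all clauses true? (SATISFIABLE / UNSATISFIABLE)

SATISFIABLE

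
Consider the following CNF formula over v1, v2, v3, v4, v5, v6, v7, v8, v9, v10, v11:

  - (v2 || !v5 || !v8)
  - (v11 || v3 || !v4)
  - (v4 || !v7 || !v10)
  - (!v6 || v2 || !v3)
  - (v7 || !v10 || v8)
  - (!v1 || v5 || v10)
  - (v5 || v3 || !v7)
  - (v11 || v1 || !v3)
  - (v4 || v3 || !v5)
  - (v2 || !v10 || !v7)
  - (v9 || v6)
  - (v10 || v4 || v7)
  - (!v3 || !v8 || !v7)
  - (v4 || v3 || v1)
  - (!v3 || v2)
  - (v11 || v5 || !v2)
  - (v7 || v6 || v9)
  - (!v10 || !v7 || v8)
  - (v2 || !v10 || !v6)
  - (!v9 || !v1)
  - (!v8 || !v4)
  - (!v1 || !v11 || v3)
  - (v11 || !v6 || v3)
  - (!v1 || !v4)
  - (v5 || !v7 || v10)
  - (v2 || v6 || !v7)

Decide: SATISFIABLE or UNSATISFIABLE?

SATISFIABLE

Set v1 = False and propagate.
Branch on v2: take v2 = True.
The remaining clauses are satisfied by v3 = False, v4 = True, v5 = False, v6 = False, v7 = False, v8 = False, v9 = True, v10 = False, v11 = True.
So v1 = False, v2 = True, v3 = False, v4 = True, v5 = False, v6 = False, v7 = False, v8 = False, v9 = True, v10 = False, v11 = True is a satisfying assignment.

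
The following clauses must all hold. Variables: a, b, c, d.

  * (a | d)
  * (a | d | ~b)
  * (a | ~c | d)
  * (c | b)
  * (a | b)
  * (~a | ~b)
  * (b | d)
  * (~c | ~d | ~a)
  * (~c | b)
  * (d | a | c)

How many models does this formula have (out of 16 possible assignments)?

2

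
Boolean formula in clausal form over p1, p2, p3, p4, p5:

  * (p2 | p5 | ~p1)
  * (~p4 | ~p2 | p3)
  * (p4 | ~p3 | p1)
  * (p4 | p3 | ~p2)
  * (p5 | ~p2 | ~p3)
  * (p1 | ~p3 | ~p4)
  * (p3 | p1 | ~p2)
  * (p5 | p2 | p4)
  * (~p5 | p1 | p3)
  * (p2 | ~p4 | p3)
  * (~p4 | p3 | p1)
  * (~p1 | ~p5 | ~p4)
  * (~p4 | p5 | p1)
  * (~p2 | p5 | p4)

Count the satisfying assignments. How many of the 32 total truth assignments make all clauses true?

3

Satisfying assignments:
  p1=1 p2=0 p3=0 p4=0 p5=1
  p1=1 p2=0 p3=1 p4=0 p5=1
  p1=1 p2=1 p3=1 p4=0 p5=1
Count: 3.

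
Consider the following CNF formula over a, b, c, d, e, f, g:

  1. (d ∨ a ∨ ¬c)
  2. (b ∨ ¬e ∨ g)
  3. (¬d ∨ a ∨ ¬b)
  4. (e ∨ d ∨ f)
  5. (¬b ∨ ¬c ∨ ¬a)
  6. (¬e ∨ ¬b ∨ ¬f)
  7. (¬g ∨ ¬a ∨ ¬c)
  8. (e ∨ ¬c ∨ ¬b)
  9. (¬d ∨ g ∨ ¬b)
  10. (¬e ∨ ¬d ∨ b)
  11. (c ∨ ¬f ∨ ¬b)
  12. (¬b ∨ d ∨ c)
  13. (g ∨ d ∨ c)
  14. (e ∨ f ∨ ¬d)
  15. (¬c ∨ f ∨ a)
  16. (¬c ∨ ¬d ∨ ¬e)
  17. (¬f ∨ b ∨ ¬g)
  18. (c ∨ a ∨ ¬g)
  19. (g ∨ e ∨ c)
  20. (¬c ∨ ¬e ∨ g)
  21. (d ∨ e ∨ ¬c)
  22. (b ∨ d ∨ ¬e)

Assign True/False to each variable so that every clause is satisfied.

a=T, b=T, c=F, d=T, e=T, f=F, g=T

Check each clause:
  1. (d ∨ ¬c ∨ a) — a is true.
  2. (g ∨ ¬e ∨ b) — b is true.
  3. (¬b ∨ a ∨ ¬d) — a is true.
  4. (e ∨ f ∨ d) — d is true.
  5. (¬c ∨ ¬a ∨ ¬b) — ¬c is true.
  6. (¬f ∨ ¬e ∨ ¬b) — ¬f is true.
  7. (¬c ∨ ¬g ∨ ¬a) — ¬c is true.
  8. (¬b ∨ e ∨ ¬c) — e is true.
  9. (¬b ∨ ¬d ∨ g) — g is true.
  10. (b ∨ ¬e ∨ ¬d) — b is true.
  11. (¬b ∨ c ∨ ¬f) — ¬f is true.
  12. (¬b ∨ d ∨ c) — d is true.
  13. (d ∨ g ∨ c) — d is true.
  14. (e ∨ ¬d ∨ f) — e is true.
  15. (¬c ∨ f ∨ a) — a is true.
  16. (¬d ∨ ¬c ∨ ¬e) — ¬c is true.
  17. (¬f ∨ ¬g ∨ b) — ¬f is true.
  18. (a ∨ c ∨ ¬g) — a is true.
  19. (g ∨ e ∨ c) — e is true.
  20. (g ∨ ¬e ∨ ¬c) — ¬c is true.
  21. (¬c ∨ e ∨ d) — ¬c is true.
  22. (d ∨ ¬e ∨ b) — b is true.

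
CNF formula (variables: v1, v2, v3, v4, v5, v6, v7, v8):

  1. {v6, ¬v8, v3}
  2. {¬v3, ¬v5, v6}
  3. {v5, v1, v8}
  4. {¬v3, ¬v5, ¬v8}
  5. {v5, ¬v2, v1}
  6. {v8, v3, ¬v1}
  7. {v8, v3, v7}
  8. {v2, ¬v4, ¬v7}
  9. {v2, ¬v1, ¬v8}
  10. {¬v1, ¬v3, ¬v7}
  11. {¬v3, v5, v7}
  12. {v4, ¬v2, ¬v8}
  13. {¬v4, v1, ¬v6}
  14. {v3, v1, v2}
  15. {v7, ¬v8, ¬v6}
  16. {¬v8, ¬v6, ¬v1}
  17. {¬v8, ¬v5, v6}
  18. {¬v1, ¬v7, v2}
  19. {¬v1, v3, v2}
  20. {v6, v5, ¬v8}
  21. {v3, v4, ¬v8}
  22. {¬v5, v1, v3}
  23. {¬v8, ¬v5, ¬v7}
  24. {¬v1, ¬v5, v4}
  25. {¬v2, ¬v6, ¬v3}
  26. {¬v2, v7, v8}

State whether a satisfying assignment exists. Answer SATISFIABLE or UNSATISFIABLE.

SATISFIABLE

Branch on v1: take v1 = False.
Try v2 = False.
  then v3 is forced to True.
The remaining clauses are satisfied by v4 = False, v5 = True, v6 = True, v7 = True, v8 = False.
So v1 = 0, v2 = 0, v3 = 1, v4 = 0, v5 = 1, v6 = 1, v7 = 1, v8 = 0 is a satisfying assignment.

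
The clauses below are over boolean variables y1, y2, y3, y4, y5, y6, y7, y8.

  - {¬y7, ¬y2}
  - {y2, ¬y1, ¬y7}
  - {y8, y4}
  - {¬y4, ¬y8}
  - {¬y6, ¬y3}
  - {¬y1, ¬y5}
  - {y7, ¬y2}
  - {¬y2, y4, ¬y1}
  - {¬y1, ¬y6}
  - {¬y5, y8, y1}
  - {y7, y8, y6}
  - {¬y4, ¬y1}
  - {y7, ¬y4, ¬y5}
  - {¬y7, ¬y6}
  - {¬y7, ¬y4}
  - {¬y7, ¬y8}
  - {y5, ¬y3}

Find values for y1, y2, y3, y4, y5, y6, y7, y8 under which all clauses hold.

y1=False, y2=False, y3=True, y4=False, y5=True, y6=False, y7=False, y8=True

Set y1 = False and propagate.
Try y2 = False.
The remaining clauses are satisfied by y3 = True, y4 = False, y5 = True, y6 = False, y7 = False, y8 = True.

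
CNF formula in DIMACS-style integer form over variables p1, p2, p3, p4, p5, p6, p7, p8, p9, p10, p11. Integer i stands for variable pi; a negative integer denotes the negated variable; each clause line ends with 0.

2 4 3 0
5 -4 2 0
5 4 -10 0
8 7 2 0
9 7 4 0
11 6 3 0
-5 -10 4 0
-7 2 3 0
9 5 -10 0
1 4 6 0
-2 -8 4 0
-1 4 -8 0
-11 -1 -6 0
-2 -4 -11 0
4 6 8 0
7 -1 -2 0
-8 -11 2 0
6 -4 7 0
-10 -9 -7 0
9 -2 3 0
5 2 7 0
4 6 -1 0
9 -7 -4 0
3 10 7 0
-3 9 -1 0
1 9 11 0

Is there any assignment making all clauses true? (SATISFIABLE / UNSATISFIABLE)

SATISFIABLE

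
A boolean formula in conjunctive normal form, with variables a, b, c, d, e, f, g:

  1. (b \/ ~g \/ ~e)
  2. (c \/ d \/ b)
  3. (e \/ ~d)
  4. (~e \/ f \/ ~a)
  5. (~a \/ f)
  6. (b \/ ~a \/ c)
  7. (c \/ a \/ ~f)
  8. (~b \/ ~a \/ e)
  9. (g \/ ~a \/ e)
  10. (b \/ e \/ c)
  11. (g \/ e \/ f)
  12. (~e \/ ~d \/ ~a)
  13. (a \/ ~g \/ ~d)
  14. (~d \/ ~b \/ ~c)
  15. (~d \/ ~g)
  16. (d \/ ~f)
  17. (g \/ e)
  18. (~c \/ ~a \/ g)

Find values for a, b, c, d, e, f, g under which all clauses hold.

a=F, b=T, c=T, d=F, e=T, f=F, g=T

Try a = False.
Try b = True.
The remaining clauses are satisfied by c = True, d = False, e = True, f = False, g = True.
Check each clause:
  1. (~e \/ b \/ ~g) — b is true.
  2. (b \/ d \/ c) — b is true.
  3. (e \/ ~d) — ~d is true.
  4. (~e \/ f \/ ~a) — ~a is true.
  5. (f \/ ~a) — ~a is true.
  6. (b \/ ~a \/ c) — b is true.
  7. (a \/ c \/ ~f) — ~f is true.
  8. (e \/ ~a \/ ~b) — e is true.
  9. (g \/ e \/ ~a) — e is true.
  10. (e \/ b \/ c) — b is true.
  11. (g \/ e \/ f) — e is true.
  12. (~e \/ ~a \/ ~d) — ~d is true.
  13. (~g \/ ~d \/ a) — ~d is true.
  14. (~b \/ ~c \/ ~d) — ~d is true.
  15. (~d \/ ~g) — ~d is true.
  16. (d \/ ~f) — ~f is true.
  17. (g \/ e) — e is true.
  18. (~a \/ ~c \/ g) — ~a is true.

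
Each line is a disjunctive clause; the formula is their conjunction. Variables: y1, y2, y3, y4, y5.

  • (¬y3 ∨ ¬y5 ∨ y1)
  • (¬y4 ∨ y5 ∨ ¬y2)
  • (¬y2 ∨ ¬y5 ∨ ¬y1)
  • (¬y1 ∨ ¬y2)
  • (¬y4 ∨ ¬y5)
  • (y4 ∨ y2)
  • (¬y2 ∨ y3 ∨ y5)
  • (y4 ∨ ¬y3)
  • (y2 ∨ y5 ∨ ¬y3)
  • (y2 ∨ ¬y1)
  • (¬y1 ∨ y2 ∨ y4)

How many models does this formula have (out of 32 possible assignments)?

2

The models are:
  y1=0 y2=0 y3=0 y4=1 y5=0
  y1=0 y2=1 y3=0 y4=0 y5=1
Count: 2.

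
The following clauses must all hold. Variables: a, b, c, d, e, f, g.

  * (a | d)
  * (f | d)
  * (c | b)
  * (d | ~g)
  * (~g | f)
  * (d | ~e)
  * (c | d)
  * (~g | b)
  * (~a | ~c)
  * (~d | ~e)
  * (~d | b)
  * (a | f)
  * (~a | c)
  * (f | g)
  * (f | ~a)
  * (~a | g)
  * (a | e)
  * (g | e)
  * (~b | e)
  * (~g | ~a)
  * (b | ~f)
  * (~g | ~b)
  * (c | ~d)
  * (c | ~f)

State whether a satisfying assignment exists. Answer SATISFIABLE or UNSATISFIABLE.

a = True:
  propagation gives c=False; an empty clause results — contradiction.
a = False:
  propagation gives d=True, e=False; an empty clause results — contradiction.
Every branch closes, so no satisfying assignment exists.

UNSATISFIABLE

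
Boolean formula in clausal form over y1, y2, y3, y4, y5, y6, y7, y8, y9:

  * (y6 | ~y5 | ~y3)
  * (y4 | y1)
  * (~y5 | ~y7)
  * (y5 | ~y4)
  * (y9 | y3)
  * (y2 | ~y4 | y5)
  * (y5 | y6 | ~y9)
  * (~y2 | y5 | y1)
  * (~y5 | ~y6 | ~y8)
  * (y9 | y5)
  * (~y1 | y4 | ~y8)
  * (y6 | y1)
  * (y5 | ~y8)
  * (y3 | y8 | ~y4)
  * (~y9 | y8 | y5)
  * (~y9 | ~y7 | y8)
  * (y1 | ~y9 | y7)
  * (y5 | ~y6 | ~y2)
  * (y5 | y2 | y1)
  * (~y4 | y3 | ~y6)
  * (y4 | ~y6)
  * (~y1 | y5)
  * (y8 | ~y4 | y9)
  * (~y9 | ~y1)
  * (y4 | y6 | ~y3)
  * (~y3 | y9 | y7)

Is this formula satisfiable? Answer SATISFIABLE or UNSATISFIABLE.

y5 = True:
  y4 = True:
    y3 = True:
      propagation gives y6=True, y8=False, y9=True; contradiction.
    y3 = False:
      propagation gives y9=True, y8=True, y6=False; contradiction.
  y4 = False:
    propagation gives y1=True, y8=False, y6=False, y3=False; an empty clause results — contradiction.
y5 = False:
  propagation gives y4=False, y1=True; an empty clause results — contradiction.
Every branch closes, so no satisfying assignment exists.

UNSATISFIABLE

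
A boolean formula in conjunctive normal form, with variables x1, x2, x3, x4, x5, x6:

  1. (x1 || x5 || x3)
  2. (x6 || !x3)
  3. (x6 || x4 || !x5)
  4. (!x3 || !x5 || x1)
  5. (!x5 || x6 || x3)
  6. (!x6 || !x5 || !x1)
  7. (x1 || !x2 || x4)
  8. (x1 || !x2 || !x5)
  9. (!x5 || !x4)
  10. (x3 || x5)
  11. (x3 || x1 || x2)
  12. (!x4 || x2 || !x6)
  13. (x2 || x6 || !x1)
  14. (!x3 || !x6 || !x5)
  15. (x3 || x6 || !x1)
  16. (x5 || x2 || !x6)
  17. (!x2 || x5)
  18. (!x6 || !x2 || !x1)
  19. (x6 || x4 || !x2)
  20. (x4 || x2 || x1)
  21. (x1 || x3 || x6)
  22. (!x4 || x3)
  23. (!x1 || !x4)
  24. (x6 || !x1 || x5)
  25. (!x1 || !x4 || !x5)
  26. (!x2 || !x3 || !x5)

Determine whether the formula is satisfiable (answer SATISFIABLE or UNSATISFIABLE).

x1 = True:
  x6 = True:
    propagation gives x5=False, x3=True, x2=True; an empty clause results — contradiction.
  x6 = False:
    propagation gives x3=False; an empty clause results — contradiction.
x1 = False:
  x5 = True:
    propagation gives x3=False, x6=True, x2=False; an empty clause results — contradiction.
  x5 = False:
    propagation gives x3=True, x6=True, x2=True; an empty clause results — contradiction.
Every branch closes, so no satisfying assignment exists.

UNSATISFIABLE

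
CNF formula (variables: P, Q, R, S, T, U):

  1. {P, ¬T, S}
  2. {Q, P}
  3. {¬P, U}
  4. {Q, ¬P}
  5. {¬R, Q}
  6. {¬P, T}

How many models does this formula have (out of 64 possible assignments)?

Case analysis on P and Q:
  P=1, Q=1: remaining (R,S,T,U) ∈ {(0,0,1,1); (0,1,1,1); (1,0,1,1); (1,1,1,1)} — 4.
  P=1, Q=0: a clause becomes empty — 0.
  P=0, Q=1: R, U free; 3 ways for (S,T) × 2^2 = 12.
  P=0, Q=0: a clause becomes empty — 0.
Total: 4 + 0 + 12 + 0 = 16.

16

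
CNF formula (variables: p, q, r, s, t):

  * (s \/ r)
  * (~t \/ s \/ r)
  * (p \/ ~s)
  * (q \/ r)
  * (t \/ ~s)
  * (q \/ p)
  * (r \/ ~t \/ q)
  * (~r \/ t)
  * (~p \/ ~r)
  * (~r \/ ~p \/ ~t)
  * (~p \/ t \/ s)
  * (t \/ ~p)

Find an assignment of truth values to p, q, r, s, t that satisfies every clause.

p = T, q = T, r = F, s = T, t = T

q occurs only positively in the remaining clauses — set q = True.
Try p = True.
  then r is forced to False.
  then s is forced to True.
  then t is forced to True.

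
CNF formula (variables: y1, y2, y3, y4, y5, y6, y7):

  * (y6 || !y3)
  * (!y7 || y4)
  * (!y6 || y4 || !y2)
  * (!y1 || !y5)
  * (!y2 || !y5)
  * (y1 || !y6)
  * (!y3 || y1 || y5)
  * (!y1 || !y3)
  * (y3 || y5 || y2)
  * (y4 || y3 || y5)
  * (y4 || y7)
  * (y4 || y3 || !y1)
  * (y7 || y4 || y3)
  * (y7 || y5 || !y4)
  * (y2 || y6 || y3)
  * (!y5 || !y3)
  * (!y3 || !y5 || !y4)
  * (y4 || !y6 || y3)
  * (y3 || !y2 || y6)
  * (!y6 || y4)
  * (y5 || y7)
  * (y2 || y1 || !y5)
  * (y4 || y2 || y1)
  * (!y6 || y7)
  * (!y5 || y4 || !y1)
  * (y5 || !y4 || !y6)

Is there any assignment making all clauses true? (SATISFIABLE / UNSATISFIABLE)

UNSATISFIABLE

y4 = True:
  y5 = True:
    propagation gives y1=False, y2=False; an empty clause results — contradiction.
  y5 = False:
    propagation gives y7=True, y6=False, y3=False, y2=True; an empty clause results — contradiction.
y4 = False:
  propagation gives y7=False; an empty clause results — contradiction.
Every branch closes, so no satisfying assignment exists.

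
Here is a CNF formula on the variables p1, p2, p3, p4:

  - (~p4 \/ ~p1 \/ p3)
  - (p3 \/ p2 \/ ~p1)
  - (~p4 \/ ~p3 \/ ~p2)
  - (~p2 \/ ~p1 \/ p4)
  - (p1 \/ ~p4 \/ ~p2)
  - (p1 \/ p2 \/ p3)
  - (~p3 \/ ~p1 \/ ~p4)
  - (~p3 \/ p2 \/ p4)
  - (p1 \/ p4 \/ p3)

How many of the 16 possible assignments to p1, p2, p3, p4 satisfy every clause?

2

The models are:
  p1=0 p2=0 p3=1 p4=1
  p1=0 p2=1 p3=1 p4=0
Count: 2.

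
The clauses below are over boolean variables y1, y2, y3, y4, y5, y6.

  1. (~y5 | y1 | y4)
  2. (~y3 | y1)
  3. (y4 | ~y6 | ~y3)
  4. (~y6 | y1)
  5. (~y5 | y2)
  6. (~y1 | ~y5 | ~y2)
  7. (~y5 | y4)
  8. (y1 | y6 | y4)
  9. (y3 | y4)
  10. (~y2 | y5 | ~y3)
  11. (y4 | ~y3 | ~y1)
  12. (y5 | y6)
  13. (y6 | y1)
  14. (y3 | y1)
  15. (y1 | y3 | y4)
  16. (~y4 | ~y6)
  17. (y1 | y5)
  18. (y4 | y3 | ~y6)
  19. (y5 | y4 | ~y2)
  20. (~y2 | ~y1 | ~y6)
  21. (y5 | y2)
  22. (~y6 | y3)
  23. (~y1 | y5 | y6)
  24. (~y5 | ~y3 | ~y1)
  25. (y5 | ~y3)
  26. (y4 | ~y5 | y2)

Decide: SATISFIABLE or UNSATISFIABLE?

UNSATISFIABLE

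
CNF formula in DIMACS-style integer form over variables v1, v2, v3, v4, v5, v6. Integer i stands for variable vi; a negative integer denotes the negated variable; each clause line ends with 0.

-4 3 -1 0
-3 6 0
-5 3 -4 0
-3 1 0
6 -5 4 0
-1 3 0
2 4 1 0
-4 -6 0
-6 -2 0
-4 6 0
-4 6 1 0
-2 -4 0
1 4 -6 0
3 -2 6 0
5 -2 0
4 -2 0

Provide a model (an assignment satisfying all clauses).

v1 = 1  v2 = 0  v3 = 1  v4 = 0  v5 = 1  v6 = 1

Branch on v1: take v1 = True.
  then v3 is forced to True.
  then v6 is forced to True.
  then v4 is forced to False.
  then v2 is forced to False.
v5 is now unconstrained; take v5 = True.
Check each clause:
  1. (~v1 \/ ~v4 \/ v3) — v3 is true.
  2. (~v3 \/ v6) — v6 is true.
  3. (~v4 \/ v3 \/ ~v5) — v3 is true.
  4. (v1 \/ ~v3) — v1 is true.
  5. (~v5 \/ v6 \/ v4) — v6 is true.
  6. (v3 \/ ~v1) — v3 is true.
  7. (v1 \/ v4 \/ v2) — v1 is true.
  8. (~v6 \/ ~v4) — ~v4 is true.
  9. (~v6 \/ ~v2) — ~v2 is true.
  10. (v6 \/ ~v4) — ~v4 is true.
  11. (v1 \/ v6 \/ ~v4) — v1 is true.
  12. (~v2 \/ ~v4) — ~v4 is true.
  13. (v1 \/ ~v6 \/ v4) — v1 is true.
  14. (v6 \/ v3 \/ ~v2) — v3 is true.
  15. (v5 \/ ~v2) — v5 is true.
  16. (v4 \/ ~v2) — ~v2 is true.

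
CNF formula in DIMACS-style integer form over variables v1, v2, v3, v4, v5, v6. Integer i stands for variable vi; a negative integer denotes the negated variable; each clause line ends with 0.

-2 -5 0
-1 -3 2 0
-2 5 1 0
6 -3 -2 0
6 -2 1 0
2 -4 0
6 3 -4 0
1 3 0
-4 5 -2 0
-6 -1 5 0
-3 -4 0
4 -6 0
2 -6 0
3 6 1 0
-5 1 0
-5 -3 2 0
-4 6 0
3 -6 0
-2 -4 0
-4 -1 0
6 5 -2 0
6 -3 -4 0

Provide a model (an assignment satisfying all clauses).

Branch on v1: take v1 = True.
  then v4 is forced to False.
  then v6 is forced to False.
Set v2 = False and propagate.
  then v3 is forced to False.
v5 is now unconstrained; take v5 = True.
Every clause has at least one true literal under this assignment.

v1=T, v2=F, v3=F, v4=F, v5=T, v6=F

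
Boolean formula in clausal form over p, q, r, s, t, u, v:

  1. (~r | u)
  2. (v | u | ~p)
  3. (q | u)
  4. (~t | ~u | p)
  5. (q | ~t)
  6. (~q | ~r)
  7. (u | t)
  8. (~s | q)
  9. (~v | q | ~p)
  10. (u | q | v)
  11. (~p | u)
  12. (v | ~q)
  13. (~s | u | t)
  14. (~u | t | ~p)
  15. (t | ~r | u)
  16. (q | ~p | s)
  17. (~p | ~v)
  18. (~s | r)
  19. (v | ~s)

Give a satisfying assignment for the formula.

p=F  q=T  r=F  s=F  t=T  u=F  v=T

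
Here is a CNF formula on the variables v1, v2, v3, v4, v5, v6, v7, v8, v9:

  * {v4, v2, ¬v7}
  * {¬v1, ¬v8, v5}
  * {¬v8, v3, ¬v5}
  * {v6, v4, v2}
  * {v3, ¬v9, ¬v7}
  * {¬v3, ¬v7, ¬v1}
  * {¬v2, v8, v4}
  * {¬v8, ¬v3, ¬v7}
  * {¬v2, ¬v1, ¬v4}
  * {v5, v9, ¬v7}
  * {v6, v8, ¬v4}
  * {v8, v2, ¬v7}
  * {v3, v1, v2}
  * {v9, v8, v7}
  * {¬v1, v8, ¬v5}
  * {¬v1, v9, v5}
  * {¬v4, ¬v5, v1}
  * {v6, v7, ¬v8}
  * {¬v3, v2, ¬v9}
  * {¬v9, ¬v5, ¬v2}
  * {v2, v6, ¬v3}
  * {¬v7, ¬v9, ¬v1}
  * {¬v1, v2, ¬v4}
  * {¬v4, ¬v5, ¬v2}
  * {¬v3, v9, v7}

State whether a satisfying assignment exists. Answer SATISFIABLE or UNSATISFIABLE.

v6 occurs only positively in the remaining clauses — set v6 = True.
Try v1 = False.
Set v2 = True and propagate.
For the remaining variables, v3 = False, v4 = True, v5 = False, v7 = False, v8 = False, v9 = True works.
Every clause has at least one true literal under this assignment.
So v1=0, v2=1, v3=0, v4=1, v5=0, v6=1, v7=0, v8=0, v9=1 is a satisfying assignment.

SATISFIABLE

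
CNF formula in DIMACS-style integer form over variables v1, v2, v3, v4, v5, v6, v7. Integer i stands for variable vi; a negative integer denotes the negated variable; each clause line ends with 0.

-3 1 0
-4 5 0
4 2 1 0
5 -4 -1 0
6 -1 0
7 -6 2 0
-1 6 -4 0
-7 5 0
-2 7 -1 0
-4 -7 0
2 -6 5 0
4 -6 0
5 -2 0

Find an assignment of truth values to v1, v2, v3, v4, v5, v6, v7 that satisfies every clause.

v1=False, v2=False, v3=False, v4=True, v5=True, v6=False, v7=False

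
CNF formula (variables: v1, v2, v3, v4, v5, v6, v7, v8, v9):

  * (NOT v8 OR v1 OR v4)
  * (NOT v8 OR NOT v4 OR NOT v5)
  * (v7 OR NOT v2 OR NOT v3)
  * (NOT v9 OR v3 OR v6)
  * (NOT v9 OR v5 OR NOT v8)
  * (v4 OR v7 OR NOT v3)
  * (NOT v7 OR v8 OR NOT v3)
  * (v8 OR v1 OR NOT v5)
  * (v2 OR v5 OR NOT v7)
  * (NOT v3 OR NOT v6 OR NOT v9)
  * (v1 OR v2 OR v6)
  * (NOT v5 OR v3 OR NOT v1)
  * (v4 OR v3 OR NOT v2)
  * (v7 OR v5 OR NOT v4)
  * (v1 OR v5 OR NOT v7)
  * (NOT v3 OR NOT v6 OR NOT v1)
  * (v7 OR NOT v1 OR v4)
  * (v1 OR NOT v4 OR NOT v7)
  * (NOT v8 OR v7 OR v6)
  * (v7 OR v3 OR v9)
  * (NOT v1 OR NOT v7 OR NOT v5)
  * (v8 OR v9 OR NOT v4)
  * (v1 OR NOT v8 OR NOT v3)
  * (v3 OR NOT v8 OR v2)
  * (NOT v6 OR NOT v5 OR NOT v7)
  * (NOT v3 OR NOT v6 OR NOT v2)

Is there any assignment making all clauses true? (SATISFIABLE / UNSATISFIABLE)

Try v1 = True.
For the remaining variables, v2 = True, v3 = False, v4 = True, v5 = False, v6 = True, v7 = True, v8 = True, v9 = False works.
So v1 = 1, v2 = 1, v3 = 0, v4 = 1, v5 = 0, v6 = 1, v7 = 1, v8 = 1, v9 = 0 is a satisfying assignment.

SATISFIABLE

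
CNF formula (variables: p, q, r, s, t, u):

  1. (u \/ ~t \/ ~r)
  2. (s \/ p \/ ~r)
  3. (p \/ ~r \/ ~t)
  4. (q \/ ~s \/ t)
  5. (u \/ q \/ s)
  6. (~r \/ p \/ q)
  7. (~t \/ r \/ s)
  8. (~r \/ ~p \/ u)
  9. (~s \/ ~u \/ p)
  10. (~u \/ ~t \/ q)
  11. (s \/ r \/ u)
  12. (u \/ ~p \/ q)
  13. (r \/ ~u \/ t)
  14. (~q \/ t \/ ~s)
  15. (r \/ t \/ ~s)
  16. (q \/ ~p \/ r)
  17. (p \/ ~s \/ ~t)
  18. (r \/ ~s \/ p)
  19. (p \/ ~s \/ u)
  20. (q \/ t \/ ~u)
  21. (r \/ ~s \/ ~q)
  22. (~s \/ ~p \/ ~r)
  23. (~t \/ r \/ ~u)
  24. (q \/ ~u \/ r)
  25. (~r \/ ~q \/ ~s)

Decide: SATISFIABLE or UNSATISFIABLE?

SATISFIABLE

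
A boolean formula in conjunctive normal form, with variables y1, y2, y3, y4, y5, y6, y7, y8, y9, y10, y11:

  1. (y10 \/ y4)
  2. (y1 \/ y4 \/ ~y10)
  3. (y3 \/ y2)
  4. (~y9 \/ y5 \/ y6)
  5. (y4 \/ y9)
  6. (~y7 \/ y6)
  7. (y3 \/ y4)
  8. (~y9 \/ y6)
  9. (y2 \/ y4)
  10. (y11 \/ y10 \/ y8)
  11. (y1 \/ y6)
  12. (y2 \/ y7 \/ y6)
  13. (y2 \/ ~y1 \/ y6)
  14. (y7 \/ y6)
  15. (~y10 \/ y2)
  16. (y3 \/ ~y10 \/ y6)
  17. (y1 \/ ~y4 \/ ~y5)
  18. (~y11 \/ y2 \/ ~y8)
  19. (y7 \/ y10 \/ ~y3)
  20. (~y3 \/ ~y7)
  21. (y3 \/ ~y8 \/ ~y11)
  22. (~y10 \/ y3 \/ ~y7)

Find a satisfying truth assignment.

y1=T  y2=T  y3=F  y4=T  y5=T  y6=T  y7=F  y8=T  y9=F  y10=F  y11=F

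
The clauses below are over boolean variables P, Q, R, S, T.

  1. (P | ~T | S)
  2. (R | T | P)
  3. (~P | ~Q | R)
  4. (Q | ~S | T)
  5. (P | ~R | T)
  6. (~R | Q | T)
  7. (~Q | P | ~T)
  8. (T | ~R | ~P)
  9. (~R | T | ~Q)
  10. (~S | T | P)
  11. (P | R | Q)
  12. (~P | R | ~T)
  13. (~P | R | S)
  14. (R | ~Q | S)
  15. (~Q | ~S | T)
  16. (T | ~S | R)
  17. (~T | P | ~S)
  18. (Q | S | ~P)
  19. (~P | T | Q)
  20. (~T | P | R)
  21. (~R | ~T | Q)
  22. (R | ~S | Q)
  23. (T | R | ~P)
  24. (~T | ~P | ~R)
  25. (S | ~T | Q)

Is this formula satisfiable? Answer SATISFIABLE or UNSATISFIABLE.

T = True:
  P = True:
    propagation gives R=True; an empty clause results — contradiction.
  P = False:
    propagation gives S=True; an empty clause results — contradiction.
T = False:
  R = True:
    propagation gives P=True; an empty clause results — contradiction.
  R = False:
    propagation gives P=True; an empty clause results — contradiction.
Every branch closes, so no satisfying assignment exists.

UNSATISFIABLE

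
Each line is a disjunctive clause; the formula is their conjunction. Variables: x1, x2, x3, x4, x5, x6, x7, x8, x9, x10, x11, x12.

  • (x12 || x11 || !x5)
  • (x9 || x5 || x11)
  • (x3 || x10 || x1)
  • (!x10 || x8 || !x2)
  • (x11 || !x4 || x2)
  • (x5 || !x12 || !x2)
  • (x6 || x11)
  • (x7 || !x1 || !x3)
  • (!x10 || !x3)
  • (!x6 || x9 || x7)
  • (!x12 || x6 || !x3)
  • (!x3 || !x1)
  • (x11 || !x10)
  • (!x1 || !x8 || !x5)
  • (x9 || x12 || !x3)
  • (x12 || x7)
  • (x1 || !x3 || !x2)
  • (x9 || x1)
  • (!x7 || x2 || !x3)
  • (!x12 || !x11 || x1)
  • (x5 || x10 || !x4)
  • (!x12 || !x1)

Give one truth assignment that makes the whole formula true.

x1=F  x2=T  x3=F  x4=T  x5=F  x6=T  x7=T  x8=T  x9=T  x10=T  x11=T  x12=F

Pure literal: x9 appears only positively; assign x9 = True.
Branch on x1: take x1 = False.
The remaining clauses are satisfied by x2 = True, x3 = False, x4 = True, x5 = False, x6 = True, x7 = True, x8 = True, x10 = True, x11 = True, x12 = False.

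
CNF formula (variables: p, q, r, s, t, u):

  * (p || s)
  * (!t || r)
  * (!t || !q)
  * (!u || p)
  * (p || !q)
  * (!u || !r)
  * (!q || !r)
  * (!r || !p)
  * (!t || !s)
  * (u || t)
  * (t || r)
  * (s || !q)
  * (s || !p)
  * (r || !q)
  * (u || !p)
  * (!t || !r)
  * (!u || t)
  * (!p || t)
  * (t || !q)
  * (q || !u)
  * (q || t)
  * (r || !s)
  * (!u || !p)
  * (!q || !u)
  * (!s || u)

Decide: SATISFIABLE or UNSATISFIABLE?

t = True:
  propagation gives r=True; an empty clause results — contradiction.
t = False:
  propagation gives u=True; an empty clause results — contradiction.
Every branch closes, so no satisfying assignment exists.

UNSATISFIABLE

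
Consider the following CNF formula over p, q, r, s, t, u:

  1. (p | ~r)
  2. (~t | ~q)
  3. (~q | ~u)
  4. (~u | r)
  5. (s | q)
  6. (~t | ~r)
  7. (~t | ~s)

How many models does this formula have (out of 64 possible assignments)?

10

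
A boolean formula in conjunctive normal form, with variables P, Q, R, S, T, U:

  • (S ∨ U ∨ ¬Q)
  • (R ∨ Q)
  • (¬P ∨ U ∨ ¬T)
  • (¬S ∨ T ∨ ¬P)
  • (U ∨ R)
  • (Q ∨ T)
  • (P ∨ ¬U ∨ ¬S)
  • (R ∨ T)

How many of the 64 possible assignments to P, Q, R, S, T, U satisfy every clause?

15

Case analysis on T and U:
  T=1, U=1: 9 of the 16 assignments to (P,Q,R,S) work.
  T=1, U=0: remaining (P,Q,R,S) ∈ {(0,0,1,0); (0,0,1,1); (0,1,1,1)} — 3.
  T=0, U=1: remaining (P,Q,R,S) ∈ {(0,1,1,0); (1,1,1,0)} — 2.
  T=0, U=0: remaining (P,Q,R,S) ∈ {(0,1,1,1)} — 1.
Total: 9 + 3 + 2 + 1 = 15.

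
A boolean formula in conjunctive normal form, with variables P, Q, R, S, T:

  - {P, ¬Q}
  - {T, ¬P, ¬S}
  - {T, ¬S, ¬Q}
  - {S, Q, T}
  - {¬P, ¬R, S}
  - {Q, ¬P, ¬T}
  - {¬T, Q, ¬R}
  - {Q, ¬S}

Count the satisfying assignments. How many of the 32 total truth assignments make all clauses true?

5

Satisfying assignments:
  P=F Q=F R=F S=F T=T
  P=T Q=T R=F S=F T=F
  P=T Q=T R=F S=F T=T
  P=T Q=T R=F S=T T=T
  P=T Q=T R=T S=T T=T
Count: 5.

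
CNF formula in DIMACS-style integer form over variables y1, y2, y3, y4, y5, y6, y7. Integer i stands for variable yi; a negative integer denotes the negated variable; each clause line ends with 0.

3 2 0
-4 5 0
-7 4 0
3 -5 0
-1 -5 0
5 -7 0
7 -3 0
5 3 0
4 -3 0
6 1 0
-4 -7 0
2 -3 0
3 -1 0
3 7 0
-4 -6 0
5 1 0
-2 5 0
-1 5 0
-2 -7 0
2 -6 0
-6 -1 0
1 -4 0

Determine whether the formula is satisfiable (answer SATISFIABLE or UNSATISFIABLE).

y3 = True:
  propagation gives y7=True, y4=True; an empty clause results — contradiction.
y3 = False:
  propagation gives y2=True, y5=False; an empty clause results — contradiction.
Every branch closes, so no satisfying assignment exists.

UNSATISFIABLE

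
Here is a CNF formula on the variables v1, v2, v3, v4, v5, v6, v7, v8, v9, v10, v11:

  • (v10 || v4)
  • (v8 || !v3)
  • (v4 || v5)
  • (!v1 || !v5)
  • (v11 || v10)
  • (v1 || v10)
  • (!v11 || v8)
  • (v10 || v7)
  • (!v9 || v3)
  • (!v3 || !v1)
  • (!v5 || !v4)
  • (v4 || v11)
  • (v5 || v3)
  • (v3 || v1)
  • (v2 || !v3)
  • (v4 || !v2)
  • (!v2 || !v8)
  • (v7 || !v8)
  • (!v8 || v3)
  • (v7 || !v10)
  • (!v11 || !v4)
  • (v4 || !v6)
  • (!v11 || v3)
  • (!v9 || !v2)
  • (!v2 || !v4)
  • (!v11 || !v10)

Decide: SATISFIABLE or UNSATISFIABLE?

UNSATISFIABLE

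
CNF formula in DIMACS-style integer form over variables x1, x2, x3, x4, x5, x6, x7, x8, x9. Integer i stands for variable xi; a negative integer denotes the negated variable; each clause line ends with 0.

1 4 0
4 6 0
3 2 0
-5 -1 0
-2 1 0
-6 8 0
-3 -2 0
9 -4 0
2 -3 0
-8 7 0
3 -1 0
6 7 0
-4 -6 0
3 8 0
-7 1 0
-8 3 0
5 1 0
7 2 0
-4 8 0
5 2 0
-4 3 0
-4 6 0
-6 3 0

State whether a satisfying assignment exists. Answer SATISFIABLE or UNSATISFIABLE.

x3 = True:
  propagation gives x2=False; an empty clause results — contradiction.
x3 = False:
  propagation gives x2=True, x1=True; an empty clause results — contradiction.
Every branch closes, so no satisfying assignment exists.

UNSATISFIABLE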